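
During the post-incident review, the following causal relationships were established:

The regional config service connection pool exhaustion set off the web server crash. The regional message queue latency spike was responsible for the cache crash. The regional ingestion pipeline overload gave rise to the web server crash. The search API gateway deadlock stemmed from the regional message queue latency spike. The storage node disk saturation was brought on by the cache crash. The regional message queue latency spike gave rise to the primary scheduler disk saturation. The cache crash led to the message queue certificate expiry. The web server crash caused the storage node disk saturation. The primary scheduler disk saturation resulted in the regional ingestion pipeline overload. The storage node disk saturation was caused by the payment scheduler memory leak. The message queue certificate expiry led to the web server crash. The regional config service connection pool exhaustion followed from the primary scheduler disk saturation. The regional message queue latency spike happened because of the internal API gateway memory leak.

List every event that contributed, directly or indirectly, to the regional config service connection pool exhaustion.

Immediate cause of the regional config service connection pool exhaustion: the primary scheduler disk saturation.
Further upstream: the internal API gateway memory leak, the regional message queue latency spike.

the internal API gateway memory leak, the primary scheduler disk saturation, the regional message queue latency spike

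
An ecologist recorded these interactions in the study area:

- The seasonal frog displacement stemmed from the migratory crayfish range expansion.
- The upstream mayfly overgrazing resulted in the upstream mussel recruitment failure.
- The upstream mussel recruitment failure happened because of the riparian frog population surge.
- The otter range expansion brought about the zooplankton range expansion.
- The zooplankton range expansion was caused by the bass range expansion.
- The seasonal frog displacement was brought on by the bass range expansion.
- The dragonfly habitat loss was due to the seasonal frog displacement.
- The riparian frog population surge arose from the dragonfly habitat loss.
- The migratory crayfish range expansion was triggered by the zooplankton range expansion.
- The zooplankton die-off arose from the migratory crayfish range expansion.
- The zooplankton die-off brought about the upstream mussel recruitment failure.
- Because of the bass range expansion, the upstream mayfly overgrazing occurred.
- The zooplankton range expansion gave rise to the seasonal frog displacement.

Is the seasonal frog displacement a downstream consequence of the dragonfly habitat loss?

The dragonfly habitat loss leads to the riparian frog population surge, the upstream mussel recruitment failure; the seasonal frog displacement is not among them.

No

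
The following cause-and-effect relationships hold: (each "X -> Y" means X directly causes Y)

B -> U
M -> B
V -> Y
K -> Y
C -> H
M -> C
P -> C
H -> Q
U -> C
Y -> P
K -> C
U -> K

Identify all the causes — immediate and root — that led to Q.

B, C, H, K, M, P, U, V, Y

Immediate cause of Q: H.
Further upstream: M, V, B, U, K, Y, P, C.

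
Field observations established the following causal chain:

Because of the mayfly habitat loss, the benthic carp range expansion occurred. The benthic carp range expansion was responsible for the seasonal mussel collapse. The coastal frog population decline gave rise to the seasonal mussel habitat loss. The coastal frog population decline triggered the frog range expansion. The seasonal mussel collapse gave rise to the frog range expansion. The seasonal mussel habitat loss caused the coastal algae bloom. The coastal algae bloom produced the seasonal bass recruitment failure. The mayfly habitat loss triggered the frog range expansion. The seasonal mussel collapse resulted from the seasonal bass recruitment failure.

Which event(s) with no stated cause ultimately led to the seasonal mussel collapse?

Tracing upstream from the seasonal mussel collapse: the seasonal mussel collapse ← the seasonal bass recruitment failure ← the coastal algae bloom ← the seasonal mussel habitat loss ← the coastal frog population decline.
A separate upstream branch: the seasonal mussel collapse ← the benthic carp range expansion ← the mayfly habitat loss.
Each of those chain origins has no stated cause.

the coastal frog population decline, the mayfly habitat loss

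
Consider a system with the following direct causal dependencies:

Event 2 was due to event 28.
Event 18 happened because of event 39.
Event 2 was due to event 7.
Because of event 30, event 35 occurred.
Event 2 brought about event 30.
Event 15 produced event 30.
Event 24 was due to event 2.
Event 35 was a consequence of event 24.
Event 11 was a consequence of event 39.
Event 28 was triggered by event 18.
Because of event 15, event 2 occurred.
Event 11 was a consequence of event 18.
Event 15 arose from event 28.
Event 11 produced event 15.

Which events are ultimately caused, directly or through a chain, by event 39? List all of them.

Direct effects: event 18, event 11.
2 steps out: event 28, event 15.
3 steps out: event 2, event 30.
4 steps out: event 24, event 35.
Not reachable from it: event 7.

event 11, event 15, event 18, event 2, event 24, event 28, event 30, event 35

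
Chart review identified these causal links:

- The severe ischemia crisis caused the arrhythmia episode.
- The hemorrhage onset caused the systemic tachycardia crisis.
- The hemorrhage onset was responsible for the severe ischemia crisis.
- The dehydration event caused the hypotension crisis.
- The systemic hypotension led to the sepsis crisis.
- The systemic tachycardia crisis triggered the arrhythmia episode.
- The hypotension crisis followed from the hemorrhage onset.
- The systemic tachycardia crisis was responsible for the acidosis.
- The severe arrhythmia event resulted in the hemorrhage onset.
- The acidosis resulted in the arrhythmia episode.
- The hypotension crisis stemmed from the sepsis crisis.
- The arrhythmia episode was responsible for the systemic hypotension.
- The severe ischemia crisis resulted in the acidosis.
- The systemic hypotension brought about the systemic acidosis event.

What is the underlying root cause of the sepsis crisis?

Tracing upstream from the sepsis crisis: the sepsis crisis ← the systemic hypotension ← the arrhythmia episode ← the severe ischemia crisis ← the hemorrhage onset ← the severe arrhythmia event.
The severe arrhythmia event has no stated cause, so it is the root.

the severe arrhythmia event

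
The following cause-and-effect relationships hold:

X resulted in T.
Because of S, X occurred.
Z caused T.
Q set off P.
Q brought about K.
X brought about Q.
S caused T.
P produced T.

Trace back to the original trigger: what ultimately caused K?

Tracing upstream from K: K ← Q ← X ← S.
S has no stated cause, so it is the root.

S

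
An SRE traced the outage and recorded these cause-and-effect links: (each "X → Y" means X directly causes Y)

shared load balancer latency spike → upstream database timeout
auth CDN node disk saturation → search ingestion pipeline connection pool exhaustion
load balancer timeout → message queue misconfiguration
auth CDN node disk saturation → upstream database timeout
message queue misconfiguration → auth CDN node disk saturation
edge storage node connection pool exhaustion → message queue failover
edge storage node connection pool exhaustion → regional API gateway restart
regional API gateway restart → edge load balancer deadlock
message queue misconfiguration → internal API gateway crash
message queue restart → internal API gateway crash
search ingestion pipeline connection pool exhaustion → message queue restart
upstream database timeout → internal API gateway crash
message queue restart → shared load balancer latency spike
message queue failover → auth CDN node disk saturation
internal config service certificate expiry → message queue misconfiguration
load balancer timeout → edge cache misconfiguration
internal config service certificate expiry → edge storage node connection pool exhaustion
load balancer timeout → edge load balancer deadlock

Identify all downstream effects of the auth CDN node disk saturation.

the internal API gateway crash, the message queue restart, the search ingestion pipeline connection pool exhaustion, the shared load balancer latency spike, the upstream database timeout

Direct effects: the search ingestion pipeline connection pool exhaustion, the upstream database timeout.
2 steps out: the message queue restart, the internal API gateway crash.
3 steps out: the shared load balancer latency spike.
Not reachable from it: the load balancer timeout, the edge cache misconfiguration, the internal config service certificate expiry, the message queue misconfiguration, the edge storage node connection pool exhaustion, the regional API gateway restart, the edge load balancer deadlock, the message queue failover.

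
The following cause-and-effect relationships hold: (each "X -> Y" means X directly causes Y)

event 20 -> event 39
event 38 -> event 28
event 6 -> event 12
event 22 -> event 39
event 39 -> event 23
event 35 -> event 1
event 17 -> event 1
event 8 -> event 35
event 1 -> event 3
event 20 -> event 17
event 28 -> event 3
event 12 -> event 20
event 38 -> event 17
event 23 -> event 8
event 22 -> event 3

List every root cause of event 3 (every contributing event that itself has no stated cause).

Tracing upstream from event 3: event 3 ← event 22.
A separate upstream branch: event 3 ← event 1 ← event 17 ← event 20 ← event 12 ← event 6.
A separate upstream branch: event 3 ← event 28 ← event 38.
Each of those chain origins has no stated cause.

event 22, event 38, event 6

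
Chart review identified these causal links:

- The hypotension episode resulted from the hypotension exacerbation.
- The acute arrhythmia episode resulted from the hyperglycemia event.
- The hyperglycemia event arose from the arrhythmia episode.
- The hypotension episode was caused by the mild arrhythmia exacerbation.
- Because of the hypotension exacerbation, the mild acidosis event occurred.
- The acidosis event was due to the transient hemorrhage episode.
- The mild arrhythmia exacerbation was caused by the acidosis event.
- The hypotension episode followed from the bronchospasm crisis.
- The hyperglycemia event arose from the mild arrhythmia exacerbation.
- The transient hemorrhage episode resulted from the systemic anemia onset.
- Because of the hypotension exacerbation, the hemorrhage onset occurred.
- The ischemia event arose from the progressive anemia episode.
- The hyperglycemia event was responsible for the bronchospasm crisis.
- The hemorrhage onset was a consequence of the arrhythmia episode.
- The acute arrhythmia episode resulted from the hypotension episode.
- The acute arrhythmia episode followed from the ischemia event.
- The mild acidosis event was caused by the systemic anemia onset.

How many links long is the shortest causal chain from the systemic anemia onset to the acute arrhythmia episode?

Shortest chain: the systemic anemia onset → the transient hemorrhage episode → the acidosis event → the mild arrhythmia exacerbation → the hyperglycemia event → the acute arrhythmia episode.

5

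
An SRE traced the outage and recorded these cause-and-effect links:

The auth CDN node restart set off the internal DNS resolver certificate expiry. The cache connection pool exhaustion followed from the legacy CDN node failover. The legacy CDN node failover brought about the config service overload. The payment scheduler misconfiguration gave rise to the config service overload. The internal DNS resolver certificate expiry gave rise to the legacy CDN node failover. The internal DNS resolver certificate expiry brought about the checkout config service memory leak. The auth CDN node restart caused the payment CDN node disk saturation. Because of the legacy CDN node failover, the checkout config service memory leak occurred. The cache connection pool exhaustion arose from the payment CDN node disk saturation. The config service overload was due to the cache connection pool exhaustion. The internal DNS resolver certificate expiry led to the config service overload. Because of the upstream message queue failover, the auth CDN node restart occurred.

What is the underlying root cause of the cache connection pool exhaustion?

Tracing upstream from the cache connection pool exhaustion: the cache connection pool exhaustion ← the payment CDN node disk saturation ← the auth CDN node restart ← the upstream message queue failover.
The upstream message queue failover has no stated cause, so it is the root.

the upstream message queue failover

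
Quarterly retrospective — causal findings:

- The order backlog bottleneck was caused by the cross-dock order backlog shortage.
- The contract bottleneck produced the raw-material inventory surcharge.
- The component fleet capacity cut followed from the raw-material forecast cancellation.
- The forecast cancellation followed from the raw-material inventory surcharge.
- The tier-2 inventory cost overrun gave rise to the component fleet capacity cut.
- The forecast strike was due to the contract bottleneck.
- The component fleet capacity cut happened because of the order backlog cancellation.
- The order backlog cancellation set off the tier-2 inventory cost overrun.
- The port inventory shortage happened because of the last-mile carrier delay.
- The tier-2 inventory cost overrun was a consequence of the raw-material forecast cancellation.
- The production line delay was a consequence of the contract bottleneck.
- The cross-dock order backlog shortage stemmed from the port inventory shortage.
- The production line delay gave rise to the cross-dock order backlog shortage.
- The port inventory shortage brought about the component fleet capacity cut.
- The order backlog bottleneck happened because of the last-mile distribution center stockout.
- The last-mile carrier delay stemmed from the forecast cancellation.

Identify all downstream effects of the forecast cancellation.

the component fleet capacity cut, the cross-dock order backlog shortage, the last-mile carrier delay, the order backlog bottleneck, the port inventory shortage

Direct effects: the last-mile carrier delay.
2 steps out: the port inventory shortage.
3 steps out: the cross-dock order backlog shortage, the component fleet capacity cut.
4 steps out: the order backlog bottleneck.
Not reachable from it: the contract bottleneck, the forecast strike, the order backlog cancellation, the raw-material inventory surcharge, the raw-material forecast cancellation, the tier-2 inventory cost overrun, the production line delay, the last-mile distribution center stockout.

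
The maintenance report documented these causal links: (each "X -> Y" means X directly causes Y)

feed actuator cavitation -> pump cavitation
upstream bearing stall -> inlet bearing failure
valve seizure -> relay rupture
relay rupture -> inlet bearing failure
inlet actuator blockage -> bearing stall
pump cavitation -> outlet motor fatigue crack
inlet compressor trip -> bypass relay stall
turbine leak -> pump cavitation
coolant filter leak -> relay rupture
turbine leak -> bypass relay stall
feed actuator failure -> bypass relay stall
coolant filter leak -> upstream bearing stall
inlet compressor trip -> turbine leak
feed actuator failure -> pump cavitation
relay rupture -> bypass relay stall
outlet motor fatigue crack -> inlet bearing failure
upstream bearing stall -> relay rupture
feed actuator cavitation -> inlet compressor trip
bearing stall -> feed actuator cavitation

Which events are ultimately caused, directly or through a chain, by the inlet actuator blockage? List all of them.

Direct effects: the bearing stall.
2 steps out: the feed actuator cavitation.
3 steps out: the inlet compressor trip, the pump cavitation.
4 steps out: the turbine leak, the outlet motor fatigue crack, the bypass relay stall.
5 steps out: the inlet bearing failure.
Not reachable from it: the feed actuator failure, the coolant filter leak, the upstream bearing stall, the valve seizure, the relay rupture.

the bearing stall, the bypass relay stall, the feed actuator cavitation, the inlet bearing failure, the inlet compressor trip, the outlet motor fatigue crack, the pump cavitation, the turbine leak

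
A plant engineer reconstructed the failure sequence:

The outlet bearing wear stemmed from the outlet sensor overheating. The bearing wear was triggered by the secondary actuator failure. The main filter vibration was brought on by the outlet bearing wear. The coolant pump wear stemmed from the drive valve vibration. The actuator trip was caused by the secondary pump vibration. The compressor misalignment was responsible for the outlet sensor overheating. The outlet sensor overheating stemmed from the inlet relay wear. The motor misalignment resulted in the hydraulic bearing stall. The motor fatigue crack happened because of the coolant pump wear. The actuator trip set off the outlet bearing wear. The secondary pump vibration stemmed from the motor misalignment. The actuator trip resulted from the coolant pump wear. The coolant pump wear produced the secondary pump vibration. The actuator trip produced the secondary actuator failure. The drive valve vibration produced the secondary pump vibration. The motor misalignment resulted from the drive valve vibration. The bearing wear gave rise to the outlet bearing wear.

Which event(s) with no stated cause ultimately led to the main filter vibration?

the compressor misalignment, the drive valve vibration, the inlet relay wear

Tracing upstream from the main filter vibration: the main filter vibration ← the outlet bearing wear ← the actuator trip ← the coolant pump wear ← the drive valve vibration.
A separate upstream branch: the main filter vibration ← the outlet bearing wear ← the outlet sensor overheating ← the compressor misalignment.
A separate upstream branch: the main filter vibration ← the outlet bearing wear ← the outlet sensor overheating ← the inlet relay wear.
Each of those chain origins has no stated cause.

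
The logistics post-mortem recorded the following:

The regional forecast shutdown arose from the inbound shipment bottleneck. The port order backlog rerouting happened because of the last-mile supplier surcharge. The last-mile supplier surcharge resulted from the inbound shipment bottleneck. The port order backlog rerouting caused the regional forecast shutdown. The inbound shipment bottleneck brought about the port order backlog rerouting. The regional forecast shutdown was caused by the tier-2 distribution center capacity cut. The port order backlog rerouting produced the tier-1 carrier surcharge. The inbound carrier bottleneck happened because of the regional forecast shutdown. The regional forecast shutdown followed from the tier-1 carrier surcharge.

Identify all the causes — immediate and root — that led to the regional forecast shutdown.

Immediate causes of the regional forecast shutdown: the inbound shipment bottleneck, the tier-2 distribution center capacity cut, the port order backlog rerouting, the tier-1 carrier surcharge.
Further upstream: the last-mile supplier surcharge.

the inbound shipment bottleneck, the last-mile supplier surcharge, the port order backlog rerouting, the tier-1 carrier surcharge, the tier-2 distribution center capacity cut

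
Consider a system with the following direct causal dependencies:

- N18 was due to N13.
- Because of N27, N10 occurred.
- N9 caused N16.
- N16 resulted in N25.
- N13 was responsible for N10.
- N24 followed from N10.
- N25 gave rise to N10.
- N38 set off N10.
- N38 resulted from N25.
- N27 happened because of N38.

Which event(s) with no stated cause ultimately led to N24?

Tracing upstream from N24: N24 ← N10 ← N25 ← N16 ← N9.
A separate upstream branch: N24 ← N10 ← N13.
Each of those chain origins has no stated cause.

N13, N9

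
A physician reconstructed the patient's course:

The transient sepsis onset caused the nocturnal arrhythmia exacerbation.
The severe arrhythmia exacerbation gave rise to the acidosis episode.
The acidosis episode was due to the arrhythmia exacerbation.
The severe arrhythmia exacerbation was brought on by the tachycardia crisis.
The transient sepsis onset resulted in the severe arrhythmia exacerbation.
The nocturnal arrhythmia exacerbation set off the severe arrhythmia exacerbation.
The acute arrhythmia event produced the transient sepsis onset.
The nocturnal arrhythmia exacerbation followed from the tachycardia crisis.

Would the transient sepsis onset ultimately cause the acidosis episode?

There is a causal chain: the transient sepsis onset → the severe arrhythmia exacerbation → the acidosis episode.

Yes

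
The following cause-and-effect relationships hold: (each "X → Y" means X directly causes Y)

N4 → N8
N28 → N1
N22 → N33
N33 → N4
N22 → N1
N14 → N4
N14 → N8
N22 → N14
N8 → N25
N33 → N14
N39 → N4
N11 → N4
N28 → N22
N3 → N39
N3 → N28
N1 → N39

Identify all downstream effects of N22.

N1, N14, N25, N33, N39, N4, N8

Direct effects: N1, N33, N14.
2 steps out: N39, N4, N8.
3 steps out: N25.
Not reachable from it: N3, N28, N11.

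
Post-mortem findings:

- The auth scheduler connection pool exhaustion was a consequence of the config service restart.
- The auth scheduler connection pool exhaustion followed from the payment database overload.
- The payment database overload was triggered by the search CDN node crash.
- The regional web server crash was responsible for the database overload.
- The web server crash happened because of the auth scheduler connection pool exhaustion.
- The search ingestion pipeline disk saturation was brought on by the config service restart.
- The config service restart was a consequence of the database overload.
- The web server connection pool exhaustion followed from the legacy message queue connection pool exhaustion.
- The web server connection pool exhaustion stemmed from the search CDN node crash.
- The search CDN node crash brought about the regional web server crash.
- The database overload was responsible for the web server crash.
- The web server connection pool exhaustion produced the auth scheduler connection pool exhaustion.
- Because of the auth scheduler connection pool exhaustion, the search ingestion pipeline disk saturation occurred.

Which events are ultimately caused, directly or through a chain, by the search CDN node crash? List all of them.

Direct effects: the web server connection pool exhaustion, the regional web server crash, the payment database overload.
2 steps out: the database overload, the auth scheduler connection pool exhaustion.
3 steps out: the config service restart, the search ingestion pipeline disk saturation, the web server crash.
Not reachable from it: the legacy message queue connection pool exhaustion.

the auth scheduler connection pool exhaustion, the config service restart, the database overload, the payment database overload, the regional web server crash, the search ingestion pipeline disk saturation, the web server connection pool exhaustion, the web server crash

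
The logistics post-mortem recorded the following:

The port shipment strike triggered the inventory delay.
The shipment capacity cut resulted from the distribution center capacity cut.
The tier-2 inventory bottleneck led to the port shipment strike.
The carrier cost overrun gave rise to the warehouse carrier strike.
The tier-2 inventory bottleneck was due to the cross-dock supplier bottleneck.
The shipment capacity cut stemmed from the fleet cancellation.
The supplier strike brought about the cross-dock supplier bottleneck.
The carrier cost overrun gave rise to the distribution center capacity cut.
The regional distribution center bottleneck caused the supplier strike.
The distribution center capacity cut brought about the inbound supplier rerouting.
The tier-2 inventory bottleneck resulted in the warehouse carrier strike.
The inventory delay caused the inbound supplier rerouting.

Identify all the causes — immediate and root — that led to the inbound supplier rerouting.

the carrier cost overrun, the cross-dock supplier bottleneck, the distribution center capacity cut, the inventory delay, the port shipment strike, the regional distribution center bottleneck, the supplier strike, the tier-2 inventory bottleneck

Immediate causes of the inbound supplier rerouting: the distribution center capacity cut, the inventory delay.
Further upstream: the carrier cost overrun, the regional distribution center bottleneck, the supplier strike, the cross-dock supplier bottleneck, the tier-2 inventory bottleneck, the port shipment strike.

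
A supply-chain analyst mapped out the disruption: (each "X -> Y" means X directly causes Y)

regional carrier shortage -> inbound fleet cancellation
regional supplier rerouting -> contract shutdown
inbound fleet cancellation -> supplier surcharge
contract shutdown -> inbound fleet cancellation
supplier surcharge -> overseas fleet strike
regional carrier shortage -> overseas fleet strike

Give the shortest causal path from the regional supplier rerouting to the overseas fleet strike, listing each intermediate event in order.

the regional supplier rerouting → the contract shutdown
the contract shutdown → the inbound fleet cancellation
the inbound fleet cancellation → the supplier surcharge
the supplier surcharge → the overseas fleet strike
Length: 4 steps.

the regional supplier rerouting → the contract shutdown → the inbound fleet cancellation → the supplier surcharge → the overseas fleet strike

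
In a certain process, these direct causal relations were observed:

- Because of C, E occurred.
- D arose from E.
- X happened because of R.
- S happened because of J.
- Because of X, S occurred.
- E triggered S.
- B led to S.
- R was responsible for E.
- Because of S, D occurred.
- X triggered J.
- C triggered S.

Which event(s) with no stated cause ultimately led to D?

Tracing upstream from D: D ← S ← B.
A separate upstream branch: D ← E ← R.
A separate upstream branch: D ← E ← C.
Each of those chain origins has no stated cause.

B, C, R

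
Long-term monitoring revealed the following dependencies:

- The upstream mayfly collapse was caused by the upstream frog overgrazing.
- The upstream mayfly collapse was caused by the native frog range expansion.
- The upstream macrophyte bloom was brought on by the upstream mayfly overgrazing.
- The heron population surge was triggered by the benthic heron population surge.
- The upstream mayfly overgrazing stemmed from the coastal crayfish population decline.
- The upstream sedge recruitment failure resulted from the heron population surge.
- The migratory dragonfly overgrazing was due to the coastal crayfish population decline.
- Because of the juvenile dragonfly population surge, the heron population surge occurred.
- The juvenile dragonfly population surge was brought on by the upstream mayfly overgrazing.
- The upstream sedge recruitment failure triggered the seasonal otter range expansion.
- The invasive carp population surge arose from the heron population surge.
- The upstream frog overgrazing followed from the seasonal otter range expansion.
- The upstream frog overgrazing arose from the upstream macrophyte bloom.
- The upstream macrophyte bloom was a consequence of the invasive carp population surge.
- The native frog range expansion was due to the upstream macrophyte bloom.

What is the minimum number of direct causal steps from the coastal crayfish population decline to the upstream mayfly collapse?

4

Shortest chain: the coastal crayfish population decline → the upstream mayfly overgrazing → the upstream macrophyte bloom → the upstream frog overgrazing → the upstream mayfly collapse.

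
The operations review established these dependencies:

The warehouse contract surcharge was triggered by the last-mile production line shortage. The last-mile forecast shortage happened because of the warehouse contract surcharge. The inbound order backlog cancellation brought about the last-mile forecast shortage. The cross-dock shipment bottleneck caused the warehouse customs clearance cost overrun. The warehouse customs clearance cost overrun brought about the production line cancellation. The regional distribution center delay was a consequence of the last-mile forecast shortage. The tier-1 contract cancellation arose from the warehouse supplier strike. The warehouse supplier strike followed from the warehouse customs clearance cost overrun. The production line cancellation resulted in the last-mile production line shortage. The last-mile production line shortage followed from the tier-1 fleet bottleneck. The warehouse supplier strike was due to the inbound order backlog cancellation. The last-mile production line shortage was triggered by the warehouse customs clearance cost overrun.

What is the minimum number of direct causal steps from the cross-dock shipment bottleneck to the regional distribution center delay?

5

Shortest chain: the cross-dock shipment bottleneck → the warehouse customs clearance cost overrun → the last-mile production line shortage → the warehouse contract surcharge → the last-mile forecast shortage → the regional distribution center delay.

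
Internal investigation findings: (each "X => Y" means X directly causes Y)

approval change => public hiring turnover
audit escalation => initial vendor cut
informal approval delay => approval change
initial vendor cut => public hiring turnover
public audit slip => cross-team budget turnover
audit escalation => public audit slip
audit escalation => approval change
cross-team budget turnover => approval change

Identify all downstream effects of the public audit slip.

Direct effects: the cross-team budget turnover.
2 steps out: the approval change.
3 steps out: the public hiring turnover.
Not reachable from it: the audit escalation, the initial vendor cut, the informal approval delay.

the approval change, the cross-team budget turnover, the public hiring turnover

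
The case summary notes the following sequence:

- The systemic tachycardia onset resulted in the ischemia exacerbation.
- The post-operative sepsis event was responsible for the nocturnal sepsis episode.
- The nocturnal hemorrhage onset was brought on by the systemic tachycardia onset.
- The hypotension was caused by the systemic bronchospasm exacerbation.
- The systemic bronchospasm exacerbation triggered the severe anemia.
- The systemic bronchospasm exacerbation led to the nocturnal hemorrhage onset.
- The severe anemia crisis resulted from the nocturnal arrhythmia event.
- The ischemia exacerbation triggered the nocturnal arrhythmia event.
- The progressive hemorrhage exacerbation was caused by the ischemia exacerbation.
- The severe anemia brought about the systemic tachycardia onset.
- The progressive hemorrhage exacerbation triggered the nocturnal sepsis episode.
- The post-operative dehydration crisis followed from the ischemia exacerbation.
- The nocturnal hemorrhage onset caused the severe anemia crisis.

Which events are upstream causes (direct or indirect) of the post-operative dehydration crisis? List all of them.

Immediate cause of the post-operative dehydration crisis: the ischemia exacerbation.
Further upstream: the systemic bronchospasm exacerbation, the severe anemia, the systemic tachycardia onset.

the ischemia exacerbation, the severe anemia, the systemic bronchospasm exacerbation, the systemic tachycardia onset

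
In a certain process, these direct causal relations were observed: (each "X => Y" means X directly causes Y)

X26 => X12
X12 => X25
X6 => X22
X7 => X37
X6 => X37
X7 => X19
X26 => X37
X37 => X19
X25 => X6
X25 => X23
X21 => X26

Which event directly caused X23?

X25

Upstream contributors include X21, X26, X12, but only X25 feeds directly into X23.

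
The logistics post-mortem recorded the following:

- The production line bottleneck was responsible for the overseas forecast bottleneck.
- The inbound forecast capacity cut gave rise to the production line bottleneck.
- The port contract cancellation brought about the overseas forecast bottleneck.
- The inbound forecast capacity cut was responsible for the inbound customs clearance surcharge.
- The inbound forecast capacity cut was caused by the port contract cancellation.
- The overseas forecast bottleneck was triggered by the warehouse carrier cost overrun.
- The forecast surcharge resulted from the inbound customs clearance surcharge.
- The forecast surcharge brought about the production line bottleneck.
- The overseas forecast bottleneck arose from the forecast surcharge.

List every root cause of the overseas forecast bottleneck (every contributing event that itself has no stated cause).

the port contract cancellation, the warehouse carrier cost overrun

Tracing upstream from the overseas forecast bottleneck: the overseas forecast bottleneck ← the port contract cancellation.
A separate upstream branch: the overseas forecast bottleneck ← the warehouse carrier cost overrun.
Each of those chain origins has no stated cause.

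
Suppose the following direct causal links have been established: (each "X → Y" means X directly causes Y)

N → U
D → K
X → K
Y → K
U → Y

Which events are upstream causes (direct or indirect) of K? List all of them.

Immediate causes of K: X, D, Y.
Further upstream: N, U.

D, N, U, X, Y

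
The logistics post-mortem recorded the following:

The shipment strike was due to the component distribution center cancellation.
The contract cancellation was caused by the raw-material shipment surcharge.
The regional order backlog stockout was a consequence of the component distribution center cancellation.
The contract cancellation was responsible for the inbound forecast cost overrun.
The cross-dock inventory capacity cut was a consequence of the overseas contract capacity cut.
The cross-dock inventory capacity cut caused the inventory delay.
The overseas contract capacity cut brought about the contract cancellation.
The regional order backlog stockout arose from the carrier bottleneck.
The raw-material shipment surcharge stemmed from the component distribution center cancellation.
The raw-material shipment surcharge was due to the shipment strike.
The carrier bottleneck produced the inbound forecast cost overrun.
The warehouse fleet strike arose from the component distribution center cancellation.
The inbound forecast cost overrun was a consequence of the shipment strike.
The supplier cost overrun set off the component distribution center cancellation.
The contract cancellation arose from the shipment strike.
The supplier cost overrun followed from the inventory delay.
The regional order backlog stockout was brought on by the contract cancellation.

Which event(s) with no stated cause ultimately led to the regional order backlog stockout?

Tracing upstream from the regional order backlog stockout: the regional order backlog stockout ← the carrier bottleneck.
A separate upstream branch: the regional order backlog stockout ← the contract cancellation ← the overseas contract capacity cut.
Each of those chain origins has no stated cause.

the carrier bottleneck, the overseas contract capacity cut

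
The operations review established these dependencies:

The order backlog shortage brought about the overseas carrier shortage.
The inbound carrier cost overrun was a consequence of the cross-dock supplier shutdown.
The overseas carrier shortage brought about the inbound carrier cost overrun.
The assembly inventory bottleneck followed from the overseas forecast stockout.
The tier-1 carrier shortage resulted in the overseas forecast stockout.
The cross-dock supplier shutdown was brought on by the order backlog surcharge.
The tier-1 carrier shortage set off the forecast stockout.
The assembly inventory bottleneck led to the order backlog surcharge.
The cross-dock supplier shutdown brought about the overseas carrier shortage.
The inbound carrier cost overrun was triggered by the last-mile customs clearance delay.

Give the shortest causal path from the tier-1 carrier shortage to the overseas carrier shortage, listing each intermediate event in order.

the tier-1 carrier shortage → the overseas forecast stockout → the assembly inventory bottleneck → the order backlog surcharge → the cross-dock supplier shutdown → the overseas carrier shortage

the tier-1 carrier shortage → the overseas forecast stockout
the overseas forecast stockout → the assembly inventory bottleneck
the assembly inventory bottleneck → the order backlog surcharge
the order backlog surcharge → the cross-dock supplier shutdown
the cross-dock supplier shutdown → the overseas carrier shortage
Length: 5 steps.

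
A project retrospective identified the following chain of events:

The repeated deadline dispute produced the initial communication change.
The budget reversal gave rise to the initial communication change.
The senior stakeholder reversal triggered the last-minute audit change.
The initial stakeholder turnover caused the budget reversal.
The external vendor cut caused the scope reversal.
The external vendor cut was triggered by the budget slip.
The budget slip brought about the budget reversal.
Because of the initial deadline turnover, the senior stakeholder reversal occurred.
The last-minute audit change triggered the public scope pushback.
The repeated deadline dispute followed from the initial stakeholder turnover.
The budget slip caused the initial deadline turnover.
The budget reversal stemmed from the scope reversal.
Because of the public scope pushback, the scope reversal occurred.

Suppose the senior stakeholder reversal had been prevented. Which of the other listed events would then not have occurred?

the last-minute audit change, the public scope pushback

Downstream of the senior stakeholder reversal: the last-minute audit change, the public scope pushback, the scope reversal, the budget reversal, the initial communication change.
Of those, still caused via another path: the scope reversal, the budget reversal, the initial communication change.
The remainder have no surviving cause.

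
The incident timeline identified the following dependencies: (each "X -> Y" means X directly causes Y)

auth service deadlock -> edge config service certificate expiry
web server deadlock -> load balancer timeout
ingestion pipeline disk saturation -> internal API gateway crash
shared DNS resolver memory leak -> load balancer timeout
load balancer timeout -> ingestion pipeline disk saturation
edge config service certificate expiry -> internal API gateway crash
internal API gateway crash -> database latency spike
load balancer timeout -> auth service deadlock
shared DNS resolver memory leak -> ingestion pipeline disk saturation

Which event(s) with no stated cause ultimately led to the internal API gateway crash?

Tracing upstream from the internal API gateway crash: the internal API gateway crash ← the ingestion pipeline disk saturation ← the shared DNS resolver memory leak.
A separate upstream branch: the internal API gateway crash ← the ingestion pipeline disk saturation ← the load balancer timeout ← the web server deadlock.
Each of those chain origins has no stated cause.

the shared DNS resolver memory leak, the web server deadlock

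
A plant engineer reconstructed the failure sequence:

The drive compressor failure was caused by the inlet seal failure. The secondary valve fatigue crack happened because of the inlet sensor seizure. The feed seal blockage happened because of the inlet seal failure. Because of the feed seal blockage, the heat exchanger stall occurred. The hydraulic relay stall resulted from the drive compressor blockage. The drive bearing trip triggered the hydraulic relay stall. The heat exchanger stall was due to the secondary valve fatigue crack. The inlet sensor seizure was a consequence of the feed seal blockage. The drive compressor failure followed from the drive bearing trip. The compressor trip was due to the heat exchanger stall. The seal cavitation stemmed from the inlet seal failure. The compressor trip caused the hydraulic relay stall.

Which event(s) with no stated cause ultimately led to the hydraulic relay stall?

Tracing upstream from the hydraulic relay stall: the hydraulic relay stall ← the compressor trip ← the heat exchanger stall ← the feed seal blockage ← the inlet seal failure.
A separate upstream branch: the hydraulic relay stall ← the drive bearing trip.
A separate upstream branch: the hydraulic relay stall ← the drive compressor blockage.
Each of those chain origins has no stated cause.

the drive bearing trip, the drive compressor blockage, the inlet seal failure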